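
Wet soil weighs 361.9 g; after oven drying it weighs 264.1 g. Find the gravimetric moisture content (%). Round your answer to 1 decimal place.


Step 1: Water mass = wet - dry = 361.9 - 264.1 = 97.8 g
Step 2: w = 100 * water mass / dry mass
Step 3: w = 100 * 97.8 / 264.1 = 37.0%

37.0


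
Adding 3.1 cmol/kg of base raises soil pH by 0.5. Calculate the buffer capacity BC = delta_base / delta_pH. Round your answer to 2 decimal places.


Step 1: BC = change in base / change in pH
Step 2: BC = 3.1 / 0.5
Step 3: BC = 6.2 cmol/(kg*pH unit)

6.2


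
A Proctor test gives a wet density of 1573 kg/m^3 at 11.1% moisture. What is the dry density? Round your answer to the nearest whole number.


Step 1: Dry density = wet density / (1 + w/100)
Step 2: Dry density = 1573 / (1 + 11.1/100)
Step 3: Dry density = 1573 / 1.111
Step 4: Dry density = 1416 kg/m^3

1416


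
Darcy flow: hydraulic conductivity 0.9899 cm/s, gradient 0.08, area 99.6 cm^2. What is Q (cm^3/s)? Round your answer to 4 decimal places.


Step 1: Apply Darcy's law: Q = K * i * A
Step 2: Q = 0.9899 * 0.08 * 99.6
Step 3: Q = 7.8875 cm^3/s

7.8875


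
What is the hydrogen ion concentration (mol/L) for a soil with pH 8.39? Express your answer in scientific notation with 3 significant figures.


Step 1: [H+] = 10^(-pH)
Step 2: [H+] = 10^(-8.39)
Step 3: [H+] = 4.07e-09 mol/L

4.07e-09


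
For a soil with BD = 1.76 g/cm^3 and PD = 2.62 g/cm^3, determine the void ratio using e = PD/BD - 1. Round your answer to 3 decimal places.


Step 1: e = PD / BD - 1
Step 2: e = 2.62 / 1.76 - 1
Step 3: e = 1.48864 - 1
Step 4: e = 0.489

0.489


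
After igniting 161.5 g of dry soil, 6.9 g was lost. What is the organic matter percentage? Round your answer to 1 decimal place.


Step 1: OM% = 100 * LOI / sample mass
Step 2: OM = 100 * 6.9 / 161.5
Step 3: OM = 4.3%

4.3


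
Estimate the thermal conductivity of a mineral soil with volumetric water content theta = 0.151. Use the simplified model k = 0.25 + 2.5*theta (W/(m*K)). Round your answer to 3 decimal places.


Step 1: k = 0.25 + 2.5 * theta
Step 2: k = 0.25 + 2.5 * 0.151
Step 3: k = 0.25 + 0.378
Step 4: k = 0.628 W/(m*K)

0.628


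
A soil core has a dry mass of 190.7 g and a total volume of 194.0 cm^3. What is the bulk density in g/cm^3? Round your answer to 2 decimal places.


Step 1: Identify the formula: BD = dry mass / volume
Step 2: Substitute values: BD = 190.7 / 194.0
Step 3: BD = 0.98 g/cm^3

0.98


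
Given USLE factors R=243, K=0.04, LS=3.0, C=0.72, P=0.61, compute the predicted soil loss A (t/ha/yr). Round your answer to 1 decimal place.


Step 1: A = R * K * LS * C * P
Step 2: R * K = 243 * 0.04 = 9.72
Step 3: (R*K) * LS = 9.72 * 3.0 = 29.16
Step 4: * C * P = 29.16 * 0.72 * 0.61 = 12.8
Step 5: A = 12.8 t/(ha*yr)

12.8


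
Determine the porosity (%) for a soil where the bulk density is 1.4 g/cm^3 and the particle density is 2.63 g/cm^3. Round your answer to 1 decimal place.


Step 1: Formula: n = 100 * (1 - BD / PD)
Step 2: n = 100 * (1 - 1.4 / 2.63)
Step 3: n = 100 * (1 - 0.53232)
Step 4: n = 46.8%

46.8


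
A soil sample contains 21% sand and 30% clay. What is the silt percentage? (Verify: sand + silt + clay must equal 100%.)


Step 1: sand + silt + clay = 100%
Step 2: silt = 100 - sand - clay
Step 3: silt = 100 - 21 - 30
Step 4: silt = 49%

49


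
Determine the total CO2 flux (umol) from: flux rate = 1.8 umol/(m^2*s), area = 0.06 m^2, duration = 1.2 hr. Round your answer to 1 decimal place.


Step 1: Convert time to seconds: 1.2 hr * 3600 = 4320.0 s
Step 2: Total = flux * area * time_s
Step 3: Total = 1.8 * 0.06 * 4320.0
Step 4: Total = 466.6 umol

466.6


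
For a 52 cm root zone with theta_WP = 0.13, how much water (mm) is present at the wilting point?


Step 1: Water (mm) = theta_WP * depth * 10
Step 2: Water = 0.13 * 52 * 10
Step 3: Water = 67.6 mm

67.6


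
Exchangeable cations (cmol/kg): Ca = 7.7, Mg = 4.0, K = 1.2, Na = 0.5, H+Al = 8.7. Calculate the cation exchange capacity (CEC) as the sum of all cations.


Step 1: CEC = Ca + Mg + K + Na + (H+Al)
Step 2: CEC = 7.7 + 4.0 + 1.2 + 0.5 + 8.7
Step 3: CEC = 22.1 cmol/kg

22.1


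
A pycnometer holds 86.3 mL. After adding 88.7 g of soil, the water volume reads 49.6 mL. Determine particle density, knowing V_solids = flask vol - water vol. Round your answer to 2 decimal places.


Step 1: Volume of solids = flask volume - water volume with soil
Step 2: V_solids = 86.3 - 49.6 = 36.7 mL
Step 3: Particle density = mass / V_solids = 88.7 / 36.7 = 2.42 g/cm^3

2.42


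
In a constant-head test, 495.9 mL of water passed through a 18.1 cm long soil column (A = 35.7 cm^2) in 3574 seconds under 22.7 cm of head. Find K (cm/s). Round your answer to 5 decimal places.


Step 1: K = Q * L / (A * t * h)
Step 2: Numerator = 495.9 * 18.1 = 8975.79
Step 3: Denominator = 35.7 * 3574 * 22.7 = 2896333.86
Step 4: K = 8975.79 / 2896333.86 = 0.0031 cm/s

0.0031


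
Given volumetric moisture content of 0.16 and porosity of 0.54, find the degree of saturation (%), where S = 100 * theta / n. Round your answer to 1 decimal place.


Step 1: S = 100 * theta_v / n
Step 2: S = 100 * 0.16 / 0.54
Step 3: S = 29.6%

29.6


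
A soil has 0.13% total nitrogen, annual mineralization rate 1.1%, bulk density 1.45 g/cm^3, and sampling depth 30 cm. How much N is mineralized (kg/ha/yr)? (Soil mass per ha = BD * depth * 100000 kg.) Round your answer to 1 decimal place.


Step 1: Soil mass per ha = BD * depth * 100000 = 1.45 * 30 * 100000 = 4350000 kg
Step 2: Total N pool = soil mass * N%/100 = 4350000 * 0.13/100 = 5655.0 kg/ha
Step 3: N mineralized = N pool * rate%/100 = 5655.0 * 1.1/100 = 62.2 kg/ha/yr

62.2


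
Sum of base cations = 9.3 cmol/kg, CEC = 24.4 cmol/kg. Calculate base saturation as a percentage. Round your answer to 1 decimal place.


Step 1: BS = 100 * (sum of bases) / CEC
Step 2: BS = 100 * 9.3 / 24.4
Step 3: BS = 38.1%

38.1


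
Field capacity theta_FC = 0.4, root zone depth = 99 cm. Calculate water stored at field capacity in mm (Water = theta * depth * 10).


Step 1: Water (mm) = theta_FC * depth (cm) * 10
Step 2: Water = 0.4 * 99 * 10
Step 3: Water = 396.0 mm

396.0


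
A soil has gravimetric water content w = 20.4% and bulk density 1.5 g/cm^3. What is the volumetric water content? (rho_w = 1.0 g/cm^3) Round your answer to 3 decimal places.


Step 1: theta = (w / 100) * BD / rho_w
Step 2: theta = (20.4 / 100) * 1.5 / 1.0
Step 3: theta = 0.204 * 1.5
Step 4: theta = 0.306

0.306


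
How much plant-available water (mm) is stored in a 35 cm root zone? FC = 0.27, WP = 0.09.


Step 1: Available water = (FC - WP) * depth * 10
Step 2: AW = (0.27 - 0.09) * 35 * 10
Step 3: AW = 0.18 * 35 * 10
Step 4: AW = 63.0 mm

63.0


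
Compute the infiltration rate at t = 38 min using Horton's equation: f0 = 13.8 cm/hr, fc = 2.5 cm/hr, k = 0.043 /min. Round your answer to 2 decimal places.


Step 1: f = fc + (f0 - fc) * exp(-k * t)
Step 2: exp(-0.043 * 38) = 0.195147
Step 3: f = 2.5 + (13.8 - 2.5) * 0.195147
Step 4: f = 2.5 + 11.3 * 0.195147
Step 5: f = 4.71 cm/hr

4.71


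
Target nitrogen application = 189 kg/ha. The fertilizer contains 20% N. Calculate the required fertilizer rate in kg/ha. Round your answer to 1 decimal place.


Step 1: Fertilizer rate = target N / (N content / 100)
Step 2: Rate = 189 / (20 / 100)
Step 3: Rate = 189 / 0.2
Step 4: Rate = 945.0 kg/ha

945.0


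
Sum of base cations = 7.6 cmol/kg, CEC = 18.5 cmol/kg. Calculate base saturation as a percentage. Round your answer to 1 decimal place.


Step 1: BS = 100 * (sum of bases) / CEC
Step 2: BS = 100 * 7.6 / 18.5
Step 3: BS = 41.1%

41.1


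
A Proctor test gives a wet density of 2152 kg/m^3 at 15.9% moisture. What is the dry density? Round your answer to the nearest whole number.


Step 1: Dry density = wet density / (1 + w/100)
Step 2: Dry density = 2152 / (1 + 15.9/100)
Step 3: Dry density = 2152 / 1.159
Step 4: Dry density = 1857 kg/m^3

1857


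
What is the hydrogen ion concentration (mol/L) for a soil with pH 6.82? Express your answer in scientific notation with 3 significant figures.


Step 1: [H+] = 10^(-pH)
Step 2: [H+] = 10^(-6.82)
Step 3: [H+] = 1.51e-07 mol/L

1.51e-07


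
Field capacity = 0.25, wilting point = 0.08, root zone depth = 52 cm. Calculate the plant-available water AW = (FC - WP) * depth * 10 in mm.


Step 1: Available water = (FC - WP) * depth * 10
Step 2: AW = (0.25 - 0.08) * 52 * 10
Step 3: AW = 0.17 * 52 * 10
Step 4: AW = 88.4 mm

88.4


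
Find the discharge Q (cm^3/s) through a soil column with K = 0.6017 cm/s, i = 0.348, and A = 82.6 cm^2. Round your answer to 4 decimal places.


Step 1: Apply Darcy's law: Q = K * i * A
Step 2: Q = 0.6017 * 0.348 * 82.6
Step 3: Q = 17.2957 cm^3/s

17.2957


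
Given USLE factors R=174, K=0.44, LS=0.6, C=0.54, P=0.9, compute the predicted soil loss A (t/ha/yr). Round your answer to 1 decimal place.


Step 1: A = R * K * LS * C * P
Step 2: R * K = 174 * 0.44 = 76.56
Step 3: (R*K) * LS = 76.56 * 0.6 = 45.936
Step 4: * C * P = 45.936 * 0.54 * 0.9 = 22.3
Step 5: A = 22.3 t/(ha*yr)

22.3


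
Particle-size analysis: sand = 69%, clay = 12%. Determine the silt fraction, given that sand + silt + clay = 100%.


Step 1: sand + silt + clay = 100%
Step 2: silt = 100 - sand - clay
Step 3: silt = 100 - 69 - 12
Step 4: silt = 19%

19


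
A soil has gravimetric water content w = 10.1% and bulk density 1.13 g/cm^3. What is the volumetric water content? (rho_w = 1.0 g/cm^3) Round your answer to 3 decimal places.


Step 1: theta = (w / 100) * BD / rho_w
Step 2: theta = (10.1 / 100) * 1.13 / 1.0
Step 3: theta = 0.101 * 1.13
Step 4: theta = 0.114

0.114


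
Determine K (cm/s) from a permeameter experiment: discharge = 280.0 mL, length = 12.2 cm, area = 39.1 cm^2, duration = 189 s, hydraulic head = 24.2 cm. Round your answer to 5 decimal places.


Step 1: K = Q * L / (A * t * h)
Step 2: Numerator = 280.0 * 12.2 = 3416.0
Step 3: Denominator = 39.1 * 189 * 24.2 = 178835.58
Step 4: K = 3416.0 / 178835.58 = 0.0191 cm/s

0.0191


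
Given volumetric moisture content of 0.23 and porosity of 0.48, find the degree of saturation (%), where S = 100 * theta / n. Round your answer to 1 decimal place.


Step 1: S = 100 * theta_v / n
Step 2: S = 100 * 0.23 / 0.48
Step 3: S = 47.9%

47.9


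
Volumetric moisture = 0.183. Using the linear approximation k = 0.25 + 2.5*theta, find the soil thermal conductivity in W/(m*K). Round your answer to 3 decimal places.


Step 1: k = 0.25 + 2.5 * theta
Step 2: k = 0.25 + 2.5 * 0.183
Step 3: k = 0.25 + 0.458
Step 4: k = 0.708 W/(m*K)

0.708


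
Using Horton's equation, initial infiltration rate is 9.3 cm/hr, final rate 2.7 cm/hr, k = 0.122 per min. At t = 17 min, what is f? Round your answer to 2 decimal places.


Step 1: f = fc + (f0 - fc) * exp(-k * t)
Step 2: exp(-0.122 * 17) = 0.125682
Step 3: f = 2.7 + (9.3 - 2.7) * 0.125682
Step 4: f = 2.7 + 6.6 * 0.125682
Step 5: f = 3.53 cm/hr

3.53


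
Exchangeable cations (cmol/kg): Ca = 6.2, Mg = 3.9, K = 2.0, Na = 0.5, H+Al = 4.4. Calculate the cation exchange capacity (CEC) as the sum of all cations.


Step 1: CEC = Ca + Mg + K + Na + (H+Al)
Step 2: CEC = 6.2 + 3.9 + 2.0 + 0.5 + 4.4
Step 3: CEC = 17.0 cmol/kg

17.0


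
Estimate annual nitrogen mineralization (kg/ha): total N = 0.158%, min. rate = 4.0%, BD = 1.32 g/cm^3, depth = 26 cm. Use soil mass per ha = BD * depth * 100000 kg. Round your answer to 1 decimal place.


Step 1: Soil mass per ha = BD * depth * 100000 = 1.32 * 26 * 100000 = 3432000 kg
Step 2: Total N pool = soil mass * N%/100 = 3432000 * 0.158/100 = 5422.56 kg/ha
Step 3: N mineralized = N pool * rate%/100 = 5422.56 * 4.0/100 = 216.9 kg/ha/yr

216.9


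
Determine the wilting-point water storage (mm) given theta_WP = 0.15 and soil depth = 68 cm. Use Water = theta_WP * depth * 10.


Step 1: Water (mm) = theta_WP * depth * 10
Step 2: Water = 0.15 * 68 * 10
Step 3: Water = 102.0 mm

102.0


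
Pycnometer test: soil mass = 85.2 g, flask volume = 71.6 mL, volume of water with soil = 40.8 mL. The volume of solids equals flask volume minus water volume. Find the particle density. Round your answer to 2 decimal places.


Step 1: Volume of solids = flask volume - water volume with soil
Step 2: V_solids = 71.6 - 40.8 = 30.8 mL
Step 3: Particle density = mass / V_solids = 85.2 / 30.8 = 2.77 g/cm^3

2.77


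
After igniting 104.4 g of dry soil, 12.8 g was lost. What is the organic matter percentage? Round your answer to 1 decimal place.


Step 1: OM% = 100 * LOI / sample mass
Step 2: OM = 100 * 12.8 / 104.4
Step 3: OM = 12.3%

12.3


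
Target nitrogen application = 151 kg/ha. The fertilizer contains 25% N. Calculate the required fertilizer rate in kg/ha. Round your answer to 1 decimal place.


Step 1: Fertilizer rate = target N / (N content / 100)
Step 2: Rate = 151 / (25 / 100)
Step 3: Rate = 151 / 0.25
Step 4: Rate = 604.0 kg/ha

604.0


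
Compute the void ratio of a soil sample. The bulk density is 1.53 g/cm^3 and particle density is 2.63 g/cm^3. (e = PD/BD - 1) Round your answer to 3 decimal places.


Step 1: e = PD / BD - 1
Step 2: e = 2.63 / 1.53 - 1
Step 3: e = 1.71895 - 1
Step 4: e = 0.719

0.719


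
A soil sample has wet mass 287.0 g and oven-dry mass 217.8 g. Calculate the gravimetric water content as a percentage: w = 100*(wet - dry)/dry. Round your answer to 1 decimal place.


Step 1: Water mass = wet - dry = 287.0 - 217.8 = 69.2 g
Step 2: w = 100 * water mass / dry mass
Step 3: w = 100 * 69.2 / 217.8 = 31.8%

31.8


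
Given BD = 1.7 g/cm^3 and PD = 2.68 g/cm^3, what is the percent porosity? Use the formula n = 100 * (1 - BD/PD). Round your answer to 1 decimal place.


Step 1: Formula: n = 100 * (1 - BD / PD)
Step 2: n = 100 * (1 - 1.7 / 2.68)
Step 3: n = 100 * (1 - 0.63433)
Step 4: n = 36.6%

36.6


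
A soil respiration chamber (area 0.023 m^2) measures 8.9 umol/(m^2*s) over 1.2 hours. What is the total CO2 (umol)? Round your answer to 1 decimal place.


Step 1: Convert time to seconds: 1.2 hr * 3600 = 4320.0 s
Step 2: Total = flux * area * time_s
Step 3: Total = 8.9 * 0.023 * 4320.0
Step 4: Total = 884.3 umol

884.3


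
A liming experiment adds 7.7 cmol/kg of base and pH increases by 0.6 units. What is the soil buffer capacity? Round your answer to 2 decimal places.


Step 1: BC = change in base / change in pH
Step 2: BC = 7.7 / 0.6
Step 3: BC = 12.83 cmol/(kg*pH unit)

12.83


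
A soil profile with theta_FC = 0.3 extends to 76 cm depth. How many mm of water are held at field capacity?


Step 1: Water (mm) = theta_FC * depth (cm) * 10
Step 2: Water = 0.3 * 76 * 10
Step 3: Water = 228.0 mm

228.0


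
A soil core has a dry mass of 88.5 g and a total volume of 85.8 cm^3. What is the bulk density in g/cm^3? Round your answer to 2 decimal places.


Step 1: Identify the formula: BD = dry mass / volume
Step 2: Substitute values: BD = 88.5 / 85.8
Step 3: BD = 1.03 g/cm^3

1.03


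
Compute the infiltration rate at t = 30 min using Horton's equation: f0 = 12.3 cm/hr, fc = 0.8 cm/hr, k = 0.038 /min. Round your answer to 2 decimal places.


Step 1: f = fc + (f0 - fc) * exp(-k * t)
Step 2: exp(-0.038 * 30) = 0.319819
Step 3: f = 0.8 + (12.3 - 0.8) * 0.319819
Step 4: f = 0.8 + 11.5 * 0.319819
Step 5: f = 4.48 cm/hr

4.48


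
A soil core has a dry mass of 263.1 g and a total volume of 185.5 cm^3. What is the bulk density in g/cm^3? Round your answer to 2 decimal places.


Step 1: Identify the formula: BD = dry mass / volume
Step 2: Substitute values: BD = 263.1 / 185.5
Step 3: BD = 1.42 g/cm^3

1.42


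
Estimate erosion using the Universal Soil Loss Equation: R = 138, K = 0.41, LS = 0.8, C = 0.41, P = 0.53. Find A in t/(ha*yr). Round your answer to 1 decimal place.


Step 1: A = R * K * LS * C * P
Step 2: R * K = 138 * 0.41 = 56.58
Step 3: (R*K) * LS = 56.58 * 0.8 = 45.264
Step 4: * C * P = 45.264 * 0.41 * 0.53 = 9.8
Step 5: A = 9.8 t/(ha*yr)

9.8


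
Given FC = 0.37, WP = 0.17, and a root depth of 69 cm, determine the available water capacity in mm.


Step 1: Available water = (FC - WP) * depth * 10
Step 2: AW = (0.37 - 0.17) * 69 * 10
Step 3: AW = 0.2 * 69 * 10
Step 4: AW = 138.0 mm

138.0


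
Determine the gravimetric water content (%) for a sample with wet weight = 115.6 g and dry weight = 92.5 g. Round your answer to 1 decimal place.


Step 1: Water mass = wet - dry = 115.6 - 92.5 = 23.1 g
Step 2: w = 100 * water mass / dry mass
Step 3: w = 100 * 23.1 / 92.5 = 25.0%

25.0


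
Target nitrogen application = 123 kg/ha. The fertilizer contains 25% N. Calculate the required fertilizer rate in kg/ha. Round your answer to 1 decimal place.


Step 1: Fertilizer rate = target N / (N content / 100)
Step 2: Rate = 123 / (25 / 100)
Step 3: Rate = 123 / 0.25
Step 4: Rate = 492.0 kg/ha

492.0


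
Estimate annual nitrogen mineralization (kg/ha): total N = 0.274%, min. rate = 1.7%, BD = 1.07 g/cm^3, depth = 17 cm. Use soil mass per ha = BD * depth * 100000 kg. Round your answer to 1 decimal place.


Step 1: Soil mass per ha = BD * depth * 100000 = 1.07 * 17 * 100000 = 1819000 kg
Step 2: Total N pool = soil mass * N%/100 = 1819000 * 0.274/100 = 4984.06 kg/ha
Step 3: N mineralized = N pool * rate%/100 = 4984.06 * 1.7/100 = 84.7 kg/ha/yr

84.7


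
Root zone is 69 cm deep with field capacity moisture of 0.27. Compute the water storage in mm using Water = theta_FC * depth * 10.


Step 1: Water (mm) = theta_FC * depth (cm) * 10
Step 2: Water = 0.27 * 69 * 10
Step 3: Water = 186.3 mm

186.3


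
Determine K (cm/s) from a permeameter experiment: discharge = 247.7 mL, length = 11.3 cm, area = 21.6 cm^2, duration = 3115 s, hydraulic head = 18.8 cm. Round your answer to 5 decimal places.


Step 1: K = Q * L / (A * t * h)
Step 2: Numerator = 247.7 * 11.3 = 2799.01
Step 3: Denominator = 21.6 * 3115 * 18.8 = 1264939.2
Step 4: K = 2799.01 / 1264939.2 = 0.00221 cm/s

0.00221


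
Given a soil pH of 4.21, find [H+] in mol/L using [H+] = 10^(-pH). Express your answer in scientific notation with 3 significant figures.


Step 1: [H+] = 10^(-pH)
Step 2: [H+] = 10^(-4.21)
Step 3: [H+] = 6.17e-05 mol/L

6.17e-05


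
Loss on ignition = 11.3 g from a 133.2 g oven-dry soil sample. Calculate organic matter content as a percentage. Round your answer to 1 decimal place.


Step 1: OM% = 100 * LOI / sample mass
Step 2: OM = 100 * 11.3 / 133.2
Step 3: OM = 8.5%

8.5


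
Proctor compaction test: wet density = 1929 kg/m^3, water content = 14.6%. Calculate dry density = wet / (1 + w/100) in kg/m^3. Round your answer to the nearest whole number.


Step 1: Dry density = wet density / (1 + w/100)
Step 2: Dry density = 1929 / (1 + 14.6/100)
Step 3: Dry density = 1929 / 1.146
Step 4: Dry density = 1683 kg/m^3

1683


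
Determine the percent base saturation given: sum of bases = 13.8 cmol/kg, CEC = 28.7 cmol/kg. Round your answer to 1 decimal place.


Step 1: BS = 100 * (sum of bases) / CEC
Step 2: BS = 100 * 13.8 / 28.7
Step 3: BS = 48.1%

48.1


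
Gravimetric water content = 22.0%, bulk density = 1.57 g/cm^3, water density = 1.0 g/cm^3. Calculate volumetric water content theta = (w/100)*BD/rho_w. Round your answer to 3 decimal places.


Step 1: theta = (w / 100) * BD / rho_w
Step 2: theta = (22.0 / 100) * 1.57 / 1.0
Step 3: theta = 0.22 * 1.57
Step 4: theta = 0.345

0.345


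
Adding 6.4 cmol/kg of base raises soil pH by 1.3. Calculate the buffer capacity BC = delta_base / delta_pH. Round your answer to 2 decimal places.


Step 1: BC = change in base / change in pH
Step 2: BC = 6.4 / 1.3
Step 3: BC = 4.92 cmol/(kg*pH unit)

4.92


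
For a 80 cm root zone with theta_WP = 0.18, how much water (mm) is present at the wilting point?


Step 1: Water (mm) = theta_WP * depth * 10
Step 2: Water = 0.18 * 80 * 10
Step 3: Water = 144.0 mm

144.0


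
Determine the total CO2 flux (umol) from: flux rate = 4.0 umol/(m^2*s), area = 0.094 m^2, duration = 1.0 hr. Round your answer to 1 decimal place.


Step 1: Convert time to seconds: 1.0 hr * 3600 = 3600.0 s
Step 2: Total = flux * area * time_s
Step 3: Total = 4.0 * 0.094 * 3600.0
Step 4: Total = 1353.6 umol

1353.6


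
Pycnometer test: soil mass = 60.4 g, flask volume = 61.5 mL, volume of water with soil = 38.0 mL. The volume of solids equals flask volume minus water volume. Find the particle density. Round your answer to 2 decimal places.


Step 1: Volume of solids = flask volume - water volume with soil
Step 2: V_solids = 61.5 - 38.0 = 23.5 mL
Step 3: Particle density = mass / V_solids = 60.4 / 23.5 = 2.57 g/cm^3

2.57


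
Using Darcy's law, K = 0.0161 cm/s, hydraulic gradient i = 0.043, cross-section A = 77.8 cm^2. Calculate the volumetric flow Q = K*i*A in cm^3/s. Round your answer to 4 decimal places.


Step 1: Apply Darcy's law: Q = K * i * A
Step 2: Q = 0.0161 * 0.043 * 77.8
Step 3: Q = 0.0539 cm^3/s

0.0539


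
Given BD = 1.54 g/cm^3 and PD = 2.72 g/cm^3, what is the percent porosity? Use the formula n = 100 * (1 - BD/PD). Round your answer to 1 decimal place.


Step 1: Formula: n = 100 * (1 - BD / PD)
Step 2: n = 100 * (1 - 1.54 / 2.72)
Step 3: n = 100 * (1 - 0.56618)
Step 4: n = 43.4%

43.4


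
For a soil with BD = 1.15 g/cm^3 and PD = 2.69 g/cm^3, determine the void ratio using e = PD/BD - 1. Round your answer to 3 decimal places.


Step 1: e = PD / BD - 1
Step 2: e = 2.69 / 1.15 - 1
Step 3: e = 2.33913 - 1
Step 4: e = 1.339

1.339


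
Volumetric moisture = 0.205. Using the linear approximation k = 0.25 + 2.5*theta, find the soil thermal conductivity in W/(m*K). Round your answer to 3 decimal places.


Step 1: k = 0.25 + 2.5 * theta
Step 2: k = 0.25 + 2.5 * 0.205
Step 3: k = 0.25 + 0.513
Step 4: k = 0.763 W/(m*K)

0.763


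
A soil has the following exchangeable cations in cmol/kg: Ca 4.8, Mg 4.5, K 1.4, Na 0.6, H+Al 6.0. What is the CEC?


Step 1: CEC = Ca + Mg + K + Na + (H+Al)
Step 2: CEC = 4.8 + 4.5 + 1.4 + 0.6 + 6.0
Step 3: CEC = 17.3 cmol/kg

17.3


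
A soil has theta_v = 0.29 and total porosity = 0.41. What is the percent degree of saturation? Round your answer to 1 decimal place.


Step 1: S = 100 * theta_v / n
Step 2: S = 100 * 0.29 / 0.41
Step 3: S = 70.7%

70.7


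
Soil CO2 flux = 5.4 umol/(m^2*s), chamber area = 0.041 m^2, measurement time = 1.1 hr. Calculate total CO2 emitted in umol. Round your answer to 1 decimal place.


Step 1: Convert time to seconds: 1.1 hr * 3600 = 3960.0 s
Step 2: Total = flux * area * time_s
Step 3: Total = 5.4 * 0.041 * 3960.0
Step 4: Total = 876.7 umol

876.7


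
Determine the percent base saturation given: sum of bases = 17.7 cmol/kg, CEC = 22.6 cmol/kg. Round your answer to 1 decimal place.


Step 1: BS = 100 * (sum of bases) / CEC
Step 2: BS = 100 * 17.7 / 22.6
Step 3: BS = 78.3%

78.3


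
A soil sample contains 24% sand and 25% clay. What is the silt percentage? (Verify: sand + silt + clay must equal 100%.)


Step 1: sand + silt + clay = 100%
Step 2: silt = 100 - sand - clay
Step 3: silt = 100 - 24 - 25
Step 4: silt = 51%

51


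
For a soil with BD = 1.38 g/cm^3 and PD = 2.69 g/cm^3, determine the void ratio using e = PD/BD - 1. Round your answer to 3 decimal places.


Step 1: e = PD / BD - 1
Step 2: e = 2.69 / 1.38 - 1
Step 3: e = 1.94928 - 1
Step 4: e = 0.949

0.949


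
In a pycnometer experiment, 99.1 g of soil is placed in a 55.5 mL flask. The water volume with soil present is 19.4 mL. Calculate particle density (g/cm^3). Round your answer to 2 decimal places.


Step 1: Volume of solids = flask volume - water volume with soil
Step 2: V_solids = 55.5 - 19.4 = 36.1 mL
Step 3: Particle density = mass / V_solids = 99.1 / 36.1 = 2.75 g/cm^3

2.75


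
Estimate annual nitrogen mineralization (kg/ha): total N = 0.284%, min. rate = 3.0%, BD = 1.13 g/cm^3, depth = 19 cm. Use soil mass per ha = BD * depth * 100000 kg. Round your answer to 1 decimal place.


Step 1: Soil mass per ha = BD * depth * 100000 = 1.13 * 19 * 100000 = 2147000 kg
Step 2: Total N pool = soil mass * N%/100 = 2147000 * 0.284/100 = 6097.48 kg/ha
Step 3: N mineralized = N pool * rate%/100 = 6097.48 * 3.0/100 = 182.9 kg/ha/yr

182.9


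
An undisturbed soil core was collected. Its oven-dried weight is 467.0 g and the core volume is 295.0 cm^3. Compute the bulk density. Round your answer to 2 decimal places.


Step 1: Identify the formula: BD = dry mass / volume
Step 2: Substitute values: BD = 467.0 / 295.0
Step 3: BD = 1.58 g/cm^3

1.58


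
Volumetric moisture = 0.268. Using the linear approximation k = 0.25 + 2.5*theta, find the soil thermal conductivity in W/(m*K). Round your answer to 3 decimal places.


Step 1: k = 0.25 + 2.5 * theta
Step 2: k = 0.25 + 2.5 * 0.268
Step 3: k = 0.25 + 0.67
Step 4: k = 0.92 W/(m*K)

0.92


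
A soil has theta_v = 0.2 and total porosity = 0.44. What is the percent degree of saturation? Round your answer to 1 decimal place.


Step 1: S = 100 * theta_v / n
Step 2: S = 100 * 0.2 / 0.44
Step 3: S = 45.5%

45.5


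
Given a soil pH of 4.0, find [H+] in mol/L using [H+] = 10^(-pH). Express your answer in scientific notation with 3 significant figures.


Step 1: [H+] = 10^(-pH)
Step 2: [H+] = 10^(-4.0)
Step 3: [H+] = 1.00e-04 mol/L

1.00e-04


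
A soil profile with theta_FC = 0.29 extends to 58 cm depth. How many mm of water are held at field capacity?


Step 1: Water (mm) = theta_FC * depth (cm) * 10
Step 2: Water = 0.29 * 58 * 10
Step 3: Water = 168.2 mm

168.2


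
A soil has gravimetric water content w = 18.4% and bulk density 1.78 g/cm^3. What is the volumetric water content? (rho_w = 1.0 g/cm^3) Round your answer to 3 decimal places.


Step 1: theta = (w / 100) * BD / rho_w
Step 2: theta = (18.4 / 100) * 1.78 / 1.0
Step 3: theta = 0.184 * 1.78
Step 4: theta = 0.328

0.328


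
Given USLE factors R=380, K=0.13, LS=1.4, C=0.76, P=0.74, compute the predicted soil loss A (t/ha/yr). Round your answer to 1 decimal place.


Step 1: A = R * K * LS * C * P
Step 2: R * K = 380 * 0.13 = 49.4
Step 3: (R*K) * LS = 49.4 * 1.4 = 69.16
Step 4: * C * P = 69.16 * 0.76 * 0.74 = 38.9
Step 5: A = 38.9 t/(ha*yr)

38.9


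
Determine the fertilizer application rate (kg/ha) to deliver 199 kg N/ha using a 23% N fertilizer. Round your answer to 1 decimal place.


Step 1: Fertilizer rate = target N / (N content / 100)
Step 2: Rate = 199 / (23 / 100)
Step 3: Rate = 199 / 0.23
Step 4: Rate = 865.2 kg/ha

865.2


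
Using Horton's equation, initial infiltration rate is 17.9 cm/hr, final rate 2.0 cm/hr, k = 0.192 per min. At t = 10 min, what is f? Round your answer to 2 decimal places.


Step 1: f = fc + (f0 - fc) * exp(-k * t)
Step 2: exp(-0.192 * 10) = 0.146607
Step 3: f = 2.0 + (17.9 - 2.0) * 0.146607
Step 4: f = 2.0 + 15.9 * 0.146607
Step 5: f = 4.33 cm/hr

4.33


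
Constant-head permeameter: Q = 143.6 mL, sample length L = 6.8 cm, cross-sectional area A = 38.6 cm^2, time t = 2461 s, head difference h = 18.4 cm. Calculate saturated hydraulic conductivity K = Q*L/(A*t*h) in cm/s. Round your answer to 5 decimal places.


Step 1: K = Q * L / (A * t * h)
Step 2: Numerator = 143.6 * 6.8 = 976.48
Step 3: Denominator = 38.6 * 2461 * 18.4 = 1747900.64
Step 4: K = 976.48 / 1747900.64 = 0.00056 cm/s

0.00056


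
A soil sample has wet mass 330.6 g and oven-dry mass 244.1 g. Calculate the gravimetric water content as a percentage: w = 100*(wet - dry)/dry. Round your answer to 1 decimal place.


Step 1: Water mass = wet - dry = 330.6 - 244.1 = 86.5 g
Step 2: w = 100 * water mass / dry mass
Step 3: w = 100 * 86.5 / 244.1 = 35.4%

35.4


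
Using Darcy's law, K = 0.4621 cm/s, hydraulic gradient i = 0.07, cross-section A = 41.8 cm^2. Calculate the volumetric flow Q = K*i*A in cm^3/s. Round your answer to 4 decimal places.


Step 1: Apply Darcy's law: Q = K * i * A
Step 2: Q = 0.4621 * 0.07 * 41.8
Step 3: Q = 1.3521 cm^3/s

1.3521


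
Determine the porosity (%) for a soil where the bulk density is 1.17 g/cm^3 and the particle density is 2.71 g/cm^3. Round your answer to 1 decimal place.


Step 1: Formula: n = 100 * (1 - BD / PD)
Step 2: n = 100 * (1 - 1.17 / 2.71)
Step 3: n = 100 * (1 - 0.43173)
Step 4: n = 56.8%

56.8


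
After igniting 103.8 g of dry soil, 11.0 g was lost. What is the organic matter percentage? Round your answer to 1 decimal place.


Step 1: OM% = 100 * LOI / sample mass
Step 2: OM = 100 * 11.0 / 103.8
Step 3: OM = 10.6%

10.6


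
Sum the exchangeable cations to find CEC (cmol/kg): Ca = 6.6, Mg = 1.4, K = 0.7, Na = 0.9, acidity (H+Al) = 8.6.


Step 1: CEC = Ca + Mg + K + Na + (H+Al)
Step 2: CEC = 6.6 + 1.4 + 0.7 + 0.9 + 8.6
Step 3: CEC = 18.2 cmol/kg

18.2


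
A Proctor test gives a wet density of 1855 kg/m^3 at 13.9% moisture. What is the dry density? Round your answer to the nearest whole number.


Step 1: Dry density = wet density / (1 + w/100)
Step 2: Dry density = 1855 / (1 + 13.9/100)
Step 3: Dry density = 1855 / 1.139
Step 4: Dry density = 1629 kg/m^3

1629


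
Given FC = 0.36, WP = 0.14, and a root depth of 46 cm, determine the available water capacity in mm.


Step 1: Available water = (FC - WP) * depth * 10
Step 2: AW = (0.36 - 0.14) * 46 * 10
Step 3: AW = 0.22 * 46 * 10
Step 4: AW = 101.2 mm

101.2


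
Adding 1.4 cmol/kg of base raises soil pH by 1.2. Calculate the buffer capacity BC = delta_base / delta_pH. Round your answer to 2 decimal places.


Step 1: BC = change in base / change in pH
Step 2: BC = 1.4 / 1.2
Step 3: BC = 1.17 cmol/(kg*pH unit)

1.17


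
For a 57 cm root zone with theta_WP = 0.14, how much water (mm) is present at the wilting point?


Step 1: Water (mm) = theta_WP * depth * 10
Step 2: Water = 0.14 * 57 * 10
Step 3: Water = 79.8 mm

79.8


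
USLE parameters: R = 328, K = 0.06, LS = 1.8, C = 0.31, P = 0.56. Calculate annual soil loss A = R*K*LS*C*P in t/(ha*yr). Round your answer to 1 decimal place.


Step 1: A = R * K * LS * C * P
Step 2: R * K = 328 * 0.06 = 19.68
Step 3: (R*K) * LS = 19.68 * 1.8 = 35.424
Step 4: * C * P = 35.424 * 0.31 * 0.56 = 6.1
Step 5: A = 6.1 t/(ha*yr)

6.1


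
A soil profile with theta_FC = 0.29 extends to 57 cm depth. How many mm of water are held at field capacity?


Step 1: Water (mm) = theta_FC * depth (cm) * 10
Step 2: Water = 0.29 * 57 * 10
Step 3: Water = 165.3 mm

165.3


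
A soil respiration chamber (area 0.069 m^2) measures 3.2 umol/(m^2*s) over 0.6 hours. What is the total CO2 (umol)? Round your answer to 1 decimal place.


Step 1: Convert time to seconds: 0.6 hr * 3600 = 2160.0 s
Step 2: Total = flux * area * time_s
Step 3: Total = 3.2 * 0.069 * 2160.0
Step 4: Total = 476.9 umol

476.9


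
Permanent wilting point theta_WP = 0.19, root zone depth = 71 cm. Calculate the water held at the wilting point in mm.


Step 1: Water (mm) = theta_WP * depth * 10
Step 2: Water = 0.19 * 71 * 10
Step 3: Water = 134.9 mm

134.9


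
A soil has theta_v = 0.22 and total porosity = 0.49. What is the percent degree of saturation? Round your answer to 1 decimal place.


Step 1: S = 100 * theta_v / n
Step 2: S = 100 * 0.22 / 0.49
Step 3: S = 44.9%

44.9


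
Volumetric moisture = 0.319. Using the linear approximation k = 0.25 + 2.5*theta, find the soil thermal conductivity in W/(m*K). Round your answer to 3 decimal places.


Step 1: k = 0.25 + 2.5 * theta
Step 2: k = 0.25 + 2.5 * 0.319
Step 3: k = 0.25 + 0.798
Step 4: k = 1.048 W/(m*K)

1.048


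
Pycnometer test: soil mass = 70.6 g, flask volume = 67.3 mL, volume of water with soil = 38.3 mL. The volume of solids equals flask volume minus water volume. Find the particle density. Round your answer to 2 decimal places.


Step 1: Volume of solids = flask volume - water volume with soil
Step 2: V_solids = 67.3 - 38.3 = 29.0 mL
Step 3: Particle density = mass / V_solids = 70.6 / 29.0 = 2.43 g/cm^3

2.43


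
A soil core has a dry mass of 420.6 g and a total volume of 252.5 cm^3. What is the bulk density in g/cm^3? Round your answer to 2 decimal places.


Step 1: Identify the formula: BD = dry mass / volume
Step 2: Substitute values: BD = 420.6 / 252.5
Step 3: BD = 1.67 g/cm^3

1.67


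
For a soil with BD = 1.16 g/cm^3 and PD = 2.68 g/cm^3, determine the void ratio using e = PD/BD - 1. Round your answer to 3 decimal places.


Step 1: e = PD / BD - 1
Step 2: e = 2.68 / 1.16 - 1
Step 3: e = 2.31034 - 1
Step 4: e = 1.31

1.31


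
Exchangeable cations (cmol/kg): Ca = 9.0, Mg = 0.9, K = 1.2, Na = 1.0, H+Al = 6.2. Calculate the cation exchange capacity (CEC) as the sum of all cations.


Step 1: CEC = Ca + Mg + K + Na + (H+Al)
Step 2: CEC = 9.0 + 0.9 + 1.2 + 1.0 + 6.2
Step 3: CEC = 18.3 cmol/kg

18.3


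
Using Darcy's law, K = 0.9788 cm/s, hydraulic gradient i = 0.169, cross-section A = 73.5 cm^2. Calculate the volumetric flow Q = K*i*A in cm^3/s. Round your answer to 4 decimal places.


Step 1: Apply Darcy's law: Q = K * i * A
Step 2: Q = 0.9788 * 0.169 * 73.5
Step 3: Q = 12.1582 cm^3/s

12.1582


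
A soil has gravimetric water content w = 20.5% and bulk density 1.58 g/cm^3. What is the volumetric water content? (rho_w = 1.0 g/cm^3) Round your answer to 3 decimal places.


Step 1: theta = (w / 100) * BD / rho_w
Step 2: theta = (20.5 / 100) * 1.58 / 1.0
Step 3: theta = 0.205 * 1.58
Step 4: theta = 0.324

0.324


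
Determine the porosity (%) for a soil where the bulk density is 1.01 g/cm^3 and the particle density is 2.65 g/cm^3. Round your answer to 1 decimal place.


Step 1: Formula: n = 100 * (1 - BD / PD)
Step 2: n = 100 * (1 - 1.01 / 2.65)
Step 3: n = 100 * (1 - 0.38113)
Step 4: n = 61.9%

61.9


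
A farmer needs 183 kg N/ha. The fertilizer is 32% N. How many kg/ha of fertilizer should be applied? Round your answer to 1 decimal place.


Step 1: Fertilizer rate = target N / (N content / 100)
Step 2: Rate = 183 / (32 / 100)
Step 3: Rate = 183 / 0.32
Step 4: Rate = 571.9 kg/ha

571.9


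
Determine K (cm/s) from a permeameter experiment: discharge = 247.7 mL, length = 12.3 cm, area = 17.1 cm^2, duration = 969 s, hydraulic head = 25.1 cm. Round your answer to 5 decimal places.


Step 1: K = Q * L / (A * t * h)
Step 2: Numerator = 247.7 * 12.3 = 3046.71
Step 3: Denominator = 17.1 * 969 * 25.1 = 415904.49
Step 4: K = 3046.71 / 415904.49 = 0.00733 cm/s

0.00733


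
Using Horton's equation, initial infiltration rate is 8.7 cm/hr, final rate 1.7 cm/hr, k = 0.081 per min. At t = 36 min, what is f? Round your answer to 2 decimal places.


Step 1: f = fc + (f0 - fc) * exp(-k * t)
Step 2: exp(-0.081 * 36) = 0.05415
Step 3: f = 1.7 + (8.7 - 1.7) * 0.05415
Step 4: f = 1.7 + 7.0 * 0.05415
Step 5: f = 2.08 cm/hr

2.08


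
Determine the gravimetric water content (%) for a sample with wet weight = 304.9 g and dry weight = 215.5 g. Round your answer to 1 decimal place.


Step 1: Water mass = wet - dry = 304.9 - 215.5 = 89.4 g
Step 2: w = 100 * water mass / dry mass
Step 3: w = 100 * 89.4 / 215.5 = 41.5%

41.5


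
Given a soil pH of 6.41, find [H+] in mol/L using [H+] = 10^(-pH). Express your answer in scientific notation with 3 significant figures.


Step 1: [H+] = 10^(-pH)
Step 2: [H+] = 10^(-6.41)
Step 3: [H+] = 3.89e-07 mol/L

3.89e-07


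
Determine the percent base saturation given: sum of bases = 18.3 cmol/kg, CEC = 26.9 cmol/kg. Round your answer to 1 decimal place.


Step 1: BS = 100 * (sum of bases) / CEC
Step 2: BS = 100 * 18.3 / 26.9
Step 3: BS = 68.0%

68.0


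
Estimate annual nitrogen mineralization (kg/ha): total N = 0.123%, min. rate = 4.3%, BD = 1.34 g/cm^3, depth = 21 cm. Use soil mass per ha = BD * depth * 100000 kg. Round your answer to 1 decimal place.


Step 1: Soil mass per ha = BD * depth * 100000 = 1.34 * 21 * 100000 = 2814000 kg
Step 2: Total N pool = soil mass * N%/100 = 2814000 * 0.123/100 = 3461.22 kg/ha
Step 3: N mineralized = N pool * rate%/100 = 3461.22 * 4.3/100 = 148.8 kg/ha/yr

148.8


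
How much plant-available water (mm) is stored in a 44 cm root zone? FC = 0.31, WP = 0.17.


Step 1: Available water = (FC - WP) * depth * 10
Step 2: AW = (0.31 - 0.17) * 44 * 10
Step 3: AW = 0.14 * 44 * 10
Step 4: AW = 61.6 mm

61.6


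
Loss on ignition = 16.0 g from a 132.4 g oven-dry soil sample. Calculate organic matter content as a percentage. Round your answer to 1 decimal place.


Step 1: OM% = 100 * LOI / sample mass
Step 2: OM = 100 * 16.0 / 132.4
Step 3: OM = 12.1%

12.1


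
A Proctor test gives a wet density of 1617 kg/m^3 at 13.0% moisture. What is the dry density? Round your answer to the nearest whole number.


Step 1: Dry density = wet density / (1 + w/100)
Step 2: Dry density = 1617 / (1 + 13.0/100)
Step 3: Dry density = 1617 / 1.13
Step 4: Dry density = 1431 kg/m^3

1431


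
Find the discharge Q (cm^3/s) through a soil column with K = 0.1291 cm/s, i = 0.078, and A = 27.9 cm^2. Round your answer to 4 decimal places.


Step 1: Apply Darcy's law: Q = K * i * A
Step 2: Q = 0.1291 * 0.078 * 27.9
Step 3: Q = 0.2809 cm^3/s

0.2809


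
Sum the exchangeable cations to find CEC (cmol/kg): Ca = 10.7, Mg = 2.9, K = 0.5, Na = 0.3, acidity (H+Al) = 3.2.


Step 1: CEC = Ca + Mg + K + Na + (H+Al)
Step 2: CEC = 10.7 + 2.9 + 0.5 + 0.3 + 3.2
Step 3: CEC = 17.6 cmol/kg

17.6


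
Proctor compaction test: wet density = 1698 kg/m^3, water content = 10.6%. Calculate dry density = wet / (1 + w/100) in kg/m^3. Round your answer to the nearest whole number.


Step 1: Dry density = wet density / (1 + w/100)
Step 2: Dry density = 1698 / (1 + 10.6/100)
Step 3: Dry density = 1698 / 1.106
Step 4: Dry density = 1535 kg/m^3

1535


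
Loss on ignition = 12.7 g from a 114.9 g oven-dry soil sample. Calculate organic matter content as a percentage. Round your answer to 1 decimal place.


Step 1: OM% = 100 * LOI / sample mass
Step 2: OM = 100 * 12.7 / 114.9
Step 3: OM = 11.1%

11.1


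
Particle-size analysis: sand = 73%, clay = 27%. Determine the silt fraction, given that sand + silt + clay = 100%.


Step 1: sand + silt + clay = 100%
Step 2: silt = 100 - sand - clay
Step 3: silt = 100 - 73 - 27
Step 4: silt = 0%

0


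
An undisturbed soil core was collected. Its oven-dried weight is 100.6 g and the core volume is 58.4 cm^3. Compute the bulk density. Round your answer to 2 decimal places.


Step 1: Identify the formula: BD = dry mass / volume
Step 2: Substitute values: BD = 100.6 / 58.4
Step 3: BD = 1.72 g/cm^3

1.72


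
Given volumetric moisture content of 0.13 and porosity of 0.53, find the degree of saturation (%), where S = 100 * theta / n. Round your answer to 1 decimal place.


Step 1: S = 100 * theta_v / n
Step 2: S = 100 * 0.13 / 0.53
Step 3: S = 24.5%

24.5


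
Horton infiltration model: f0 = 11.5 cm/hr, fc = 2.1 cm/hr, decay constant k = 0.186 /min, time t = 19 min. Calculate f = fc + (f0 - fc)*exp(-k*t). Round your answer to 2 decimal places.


Step 1: f = fc + (f0 - fc) * exp(-k * t)
Step 2: exp(-0.186 * 19) = 0.029188
Step 3: f = 2.1 + (11.5 - 2.1) * 0.029188
Step 4: f = 2.1 + 9.4 * 0.029188
Step 5: f = 2.37 cm/hr

2.37


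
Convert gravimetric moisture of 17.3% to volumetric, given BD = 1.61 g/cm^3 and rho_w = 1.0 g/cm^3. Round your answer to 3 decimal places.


Step 1: theta = (w / 100) * BD / rho_w
Step 2: theta = (17.3 / 100) * 1.61 / 1.0
Step 3: theta = 0.173 * 1.61
Step 4: theta = 0.279

0.279


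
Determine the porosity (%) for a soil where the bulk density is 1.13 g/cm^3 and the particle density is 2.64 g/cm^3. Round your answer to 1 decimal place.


Step 1: Formula: n = 100 * (1 - BD / PD)
Step 2: n = 100 * (1 - 1.13 / 2.64)
Step 3: n = 100 * (1 - 0.42803)
Step 4: n = 57.2%

57.2


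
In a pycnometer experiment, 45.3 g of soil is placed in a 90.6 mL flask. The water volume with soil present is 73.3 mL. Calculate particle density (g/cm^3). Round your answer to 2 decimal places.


Step 1: Volume of solids = flask volume - water volume with soil
Step 2: V_solids = 90.6 - 73.3 = 17.3 mL
Step 3: Particle density = mass / V_solids = 45.3 / 17.3 = 2.62 g/cm^3

2.62
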